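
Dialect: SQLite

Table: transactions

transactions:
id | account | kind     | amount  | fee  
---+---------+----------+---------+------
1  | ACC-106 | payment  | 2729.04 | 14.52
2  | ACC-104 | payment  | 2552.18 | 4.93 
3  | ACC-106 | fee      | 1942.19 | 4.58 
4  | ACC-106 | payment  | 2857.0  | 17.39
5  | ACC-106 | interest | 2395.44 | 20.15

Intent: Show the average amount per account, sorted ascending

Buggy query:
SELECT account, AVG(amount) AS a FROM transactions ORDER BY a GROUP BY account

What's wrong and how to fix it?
Bug: GROUP BY must precede ORDER BY

Fix: Move ORDER BY to the end, after GROUP BY

Corrected query:
SELECT account, AVG(amount) AS a FROM transactions GROUP BY account ORDER BY a

Result:
account | a        
--------+----------
ACC-106 | 2480.9175
ACC-104 | 2552.18  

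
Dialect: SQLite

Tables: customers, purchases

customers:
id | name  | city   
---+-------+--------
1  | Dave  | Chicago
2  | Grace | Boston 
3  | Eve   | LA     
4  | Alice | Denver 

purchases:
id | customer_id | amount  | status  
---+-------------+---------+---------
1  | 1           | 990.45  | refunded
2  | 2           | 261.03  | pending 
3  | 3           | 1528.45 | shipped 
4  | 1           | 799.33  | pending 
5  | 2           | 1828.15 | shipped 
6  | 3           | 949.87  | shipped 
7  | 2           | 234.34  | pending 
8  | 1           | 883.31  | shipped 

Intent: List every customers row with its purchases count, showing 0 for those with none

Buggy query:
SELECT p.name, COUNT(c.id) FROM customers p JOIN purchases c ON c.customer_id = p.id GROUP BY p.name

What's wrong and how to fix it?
Bug: INNER JOIN drops customers rows that have no matching purchases rows

Fix: Use LEFT JOIN so parents without children still appear (COUNT(c.id) gives 0)

Corrected query:
SELECT p.name, COUNT(c.id) FROM customers p LEFT JOIN purchases c ON c.customer_id = p.id GROUP BY p.name

Result:
name  | COUNT(c.id)
------+------------
Alice | 0          
Dave  | 3          
Eve   | 2          
Grace | 3          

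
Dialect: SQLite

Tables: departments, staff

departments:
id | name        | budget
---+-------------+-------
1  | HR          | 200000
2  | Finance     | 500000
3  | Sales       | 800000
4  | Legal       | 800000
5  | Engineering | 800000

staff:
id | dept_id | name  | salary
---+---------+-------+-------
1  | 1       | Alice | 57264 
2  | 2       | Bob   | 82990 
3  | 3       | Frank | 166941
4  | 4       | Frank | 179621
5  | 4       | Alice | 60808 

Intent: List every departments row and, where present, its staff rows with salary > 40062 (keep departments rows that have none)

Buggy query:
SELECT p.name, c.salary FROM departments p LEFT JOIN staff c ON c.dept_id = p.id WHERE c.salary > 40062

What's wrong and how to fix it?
Bug: Filtering c.salary in WHERE discards the NULL rows produced by LEFT JOIN, turning it into an inner join

Fix: Move the right-table condition into the ON clause so unmatched parents are kept

Corrected query:
SELECT p.name, c.salary FROM departments p LEFT JOIN staff c ON c.dept_id = p.id AND c.salary > 40062

Result:
name        | salary
------------+-------
HR          | 57264 
Finance     | 82990 
Sales       | 166941
Legal       | 60808 
Legal       | 179621
Engineering | NULL  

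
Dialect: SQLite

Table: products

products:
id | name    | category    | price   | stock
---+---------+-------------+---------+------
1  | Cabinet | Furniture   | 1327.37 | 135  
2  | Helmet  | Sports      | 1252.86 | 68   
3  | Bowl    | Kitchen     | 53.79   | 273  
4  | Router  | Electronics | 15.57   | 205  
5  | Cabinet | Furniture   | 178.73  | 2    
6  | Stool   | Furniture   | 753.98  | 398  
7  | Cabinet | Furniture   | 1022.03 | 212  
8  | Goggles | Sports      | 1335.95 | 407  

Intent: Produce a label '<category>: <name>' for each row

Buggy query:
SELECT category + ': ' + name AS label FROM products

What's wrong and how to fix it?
Bug: SQLite uses || for string concatenation; + coerces text to numbers (yielding 0)

Fix: Replace + with || to concatenate text

Corrected query:
SELECT category || ': ' || name AS label FROM products

Result:
label              
-------------------
Furniture: Cabinet 
Sports: Helmet     
Kitchen: Bowl      
Electronics: Router
Furniture: Cabinet 
Furniture: Stool   
Furniture: Cabinet 
Sports: Goggles    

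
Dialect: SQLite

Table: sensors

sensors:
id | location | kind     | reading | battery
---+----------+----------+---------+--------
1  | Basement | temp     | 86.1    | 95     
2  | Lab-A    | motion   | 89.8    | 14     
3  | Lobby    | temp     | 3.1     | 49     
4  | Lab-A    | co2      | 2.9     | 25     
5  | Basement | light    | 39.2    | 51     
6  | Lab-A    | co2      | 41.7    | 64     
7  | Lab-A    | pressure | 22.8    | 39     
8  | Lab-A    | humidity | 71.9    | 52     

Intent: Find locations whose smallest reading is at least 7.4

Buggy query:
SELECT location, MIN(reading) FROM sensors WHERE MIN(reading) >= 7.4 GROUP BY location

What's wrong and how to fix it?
Bug: Aggregates like MIN are computed per group after WHERE runs

Fix: Replace WHERE with HAVING after the GROUP BY

Corrected query:
SELECT location, MIN(reading) FROM sensors GROUP BY location HAVING MIN(reading) >= 7.4

Result:
location | MIN(reading)
---------+-------------
Basement | 39.2        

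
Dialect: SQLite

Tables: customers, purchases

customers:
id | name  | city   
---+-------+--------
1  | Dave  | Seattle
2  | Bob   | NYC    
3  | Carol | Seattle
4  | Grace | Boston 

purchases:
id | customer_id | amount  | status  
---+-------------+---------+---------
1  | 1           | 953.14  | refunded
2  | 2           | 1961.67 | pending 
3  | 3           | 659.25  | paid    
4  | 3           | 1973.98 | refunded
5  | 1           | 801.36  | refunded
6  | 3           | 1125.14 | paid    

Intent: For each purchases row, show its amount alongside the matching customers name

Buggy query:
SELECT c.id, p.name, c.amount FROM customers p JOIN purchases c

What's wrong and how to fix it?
Bug: JOIN with no ON clause produces a cartesian product; every purchases row pairs with every customers row

Fix: Specify the join condition linking the foreign key to the parent id

Corrected query:
SELECT c.id, p.name, c.amount FROM customers p JOIN purchases c ON c.customer_id = p.id

Result:
id | name  | amount 
---+-------+--------
1  | Dave  | 953.14 
2  | Bob   | 1961.67
3  | Carol | 659.25 
4  | Carol | 1973.98
5  | Dave  | 801.36 
6  | Carol | 1125.14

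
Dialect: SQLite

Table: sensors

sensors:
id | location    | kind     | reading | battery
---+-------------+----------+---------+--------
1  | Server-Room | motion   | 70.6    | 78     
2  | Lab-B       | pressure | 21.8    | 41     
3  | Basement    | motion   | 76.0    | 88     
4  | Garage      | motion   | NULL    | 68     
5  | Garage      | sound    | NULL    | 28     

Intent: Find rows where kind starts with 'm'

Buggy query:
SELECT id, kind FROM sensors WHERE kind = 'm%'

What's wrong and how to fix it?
Bug: Wildcards only work with LIKE; '=' treats '%' as a literal character

Fix: Replace '=' with LIKE so 'm%' is treated as a pattern

Corrected query:
SELECT id, kind FROM sensors WHERE kind LIKE 'm%'

Result:
id | kind  
---+-------
1  | motion
3  | motion
4  | motion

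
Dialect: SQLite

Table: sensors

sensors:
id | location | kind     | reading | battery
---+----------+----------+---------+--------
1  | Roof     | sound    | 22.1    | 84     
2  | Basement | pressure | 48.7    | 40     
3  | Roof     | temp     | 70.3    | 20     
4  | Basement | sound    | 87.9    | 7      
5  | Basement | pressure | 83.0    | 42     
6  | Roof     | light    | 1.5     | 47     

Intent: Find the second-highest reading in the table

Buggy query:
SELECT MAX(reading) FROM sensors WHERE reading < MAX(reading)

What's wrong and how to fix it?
Bug: MAX(reading) on the right of the comparison is an aggregate-in-WHERE error

Fix: Compute the overall MAX in a subquery, then take MAX of rows below it

Corrected query:
SELECT MAX(reading) FROM sensors WHERE reading < (SELECT MAX(reading) FROM sensors)

Result:
MAX(reading)
------------
83          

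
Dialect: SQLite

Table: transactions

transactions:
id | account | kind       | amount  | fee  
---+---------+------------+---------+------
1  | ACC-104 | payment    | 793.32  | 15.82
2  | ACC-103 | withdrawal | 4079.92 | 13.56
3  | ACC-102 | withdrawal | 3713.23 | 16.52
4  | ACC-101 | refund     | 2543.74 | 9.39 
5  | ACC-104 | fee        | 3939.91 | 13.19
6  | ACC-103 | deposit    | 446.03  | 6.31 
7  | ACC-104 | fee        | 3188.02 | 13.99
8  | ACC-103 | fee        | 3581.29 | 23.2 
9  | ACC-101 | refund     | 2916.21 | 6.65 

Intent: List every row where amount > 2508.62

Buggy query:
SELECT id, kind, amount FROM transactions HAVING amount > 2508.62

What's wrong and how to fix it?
Bug: This is a non-aggregate query (no GROUP BY, no aggregates), so in SQLite the HAVING clause is invalid here; a row-level condition belongs in WHERE

Fix: Replace HAVING with WHERE since the condition applies to individual rows

Corrected query:
SELECT id, kind, amount FROM transactions WHERE amount > 2508.62

Result:
id | kind       | amount 
---+------------+--------
2  | withdrawal | 4079.92
3  | withdrawal | 3713.23
4  | refund     | 2543.74
5  | fee        | 3939.91
7  | fee        | 3188.02
8  | fee        | 3581.29
9  | refund     | 2916.21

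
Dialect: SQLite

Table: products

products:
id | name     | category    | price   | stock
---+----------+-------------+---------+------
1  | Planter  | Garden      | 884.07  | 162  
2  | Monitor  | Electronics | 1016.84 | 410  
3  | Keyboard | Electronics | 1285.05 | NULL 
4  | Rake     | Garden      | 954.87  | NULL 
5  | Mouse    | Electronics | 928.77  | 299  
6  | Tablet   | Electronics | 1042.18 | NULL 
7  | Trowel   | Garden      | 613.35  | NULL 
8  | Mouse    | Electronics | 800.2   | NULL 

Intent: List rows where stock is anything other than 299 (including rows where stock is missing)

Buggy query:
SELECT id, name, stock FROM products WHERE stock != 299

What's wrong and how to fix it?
Bug: 'stock != 299' is unknown when stock is NULL, so NULL rows are silently excluded

Fix: Add an explicit OR stock IS NULL to include the missing-value rows

Corrected query:
SELECT id, name, stock FROM products WHERE stock != 299 OR stock IS NULL

Result:
id | name     | stock
---+----------+------
1  | Planter  | 162  
2  | Monitor  | 410  
3  | Keyboard | NULL 
4  | Rake     | NULL 
6  | Tablet   | NULL 
7  | Trowel   | NULL 
8  | Mouse    | NULL 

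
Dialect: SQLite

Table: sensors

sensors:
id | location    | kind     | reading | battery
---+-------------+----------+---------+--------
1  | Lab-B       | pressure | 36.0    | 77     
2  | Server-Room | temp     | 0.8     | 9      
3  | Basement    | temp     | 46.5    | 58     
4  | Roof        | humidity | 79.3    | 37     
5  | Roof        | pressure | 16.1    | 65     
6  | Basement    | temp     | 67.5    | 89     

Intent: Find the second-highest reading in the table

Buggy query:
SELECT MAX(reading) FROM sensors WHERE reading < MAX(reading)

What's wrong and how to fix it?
Bug: The inner MAX is an aggregate inside WHERE, which is not allowed

Fix: Put the inner MAX in a scalar subquery

Corrected query:
SELECT MAX(reading) FROM sensors WHERE reading < (SELECT MAX(reading) FROM sensors)

Result:
MAX(reading)
------------
67.5        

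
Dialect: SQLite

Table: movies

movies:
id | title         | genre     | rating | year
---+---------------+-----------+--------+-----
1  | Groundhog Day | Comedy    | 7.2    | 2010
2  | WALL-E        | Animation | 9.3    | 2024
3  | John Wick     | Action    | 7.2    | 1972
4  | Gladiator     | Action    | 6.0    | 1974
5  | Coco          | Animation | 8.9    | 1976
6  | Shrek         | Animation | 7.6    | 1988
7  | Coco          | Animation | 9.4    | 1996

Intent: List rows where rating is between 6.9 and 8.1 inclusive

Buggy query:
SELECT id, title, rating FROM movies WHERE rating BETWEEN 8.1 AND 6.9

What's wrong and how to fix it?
Bug: The bounds are reversed; BETWEEN a AND b requires a <= b to match anything

Fix: Swap the bounds so the smaller value comes first

Corrected query:
SELECT id, title, rating FROM movies WHERE rating BETWEEN 6.9 AND 8.1

Result:
id | title         | rating
---+---------------+-------
1  | Groundhog Day | 7.2   
3  | John Wick     | 7.2   
6  | Shrek         | 7.6   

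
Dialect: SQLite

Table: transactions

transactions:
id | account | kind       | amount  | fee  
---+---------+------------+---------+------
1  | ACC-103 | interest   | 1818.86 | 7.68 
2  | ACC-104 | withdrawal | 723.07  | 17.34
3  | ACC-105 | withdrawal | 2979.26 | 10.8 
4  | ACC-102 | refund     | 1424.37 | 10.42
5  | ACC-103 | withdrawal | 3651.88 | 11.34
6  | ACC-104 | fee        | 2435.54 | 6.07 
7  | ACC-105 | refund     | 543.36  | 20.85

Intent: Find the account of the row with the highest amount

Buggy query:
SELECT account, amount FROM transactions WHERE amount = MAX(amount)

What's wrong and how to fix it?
Bug: WHERE is evaluated per row; an aggregate over the whole table isn't defined there

Fix: Wrap MAX in a scalar subquery so WHERE compares against a single value

Corrected query:
SELECT account, amount FROM transactions WHERE amount = (SELECT MAX(amount) FROM transactions)

Result:
account | amount 
--------+--------
ACC-103 | 3651.88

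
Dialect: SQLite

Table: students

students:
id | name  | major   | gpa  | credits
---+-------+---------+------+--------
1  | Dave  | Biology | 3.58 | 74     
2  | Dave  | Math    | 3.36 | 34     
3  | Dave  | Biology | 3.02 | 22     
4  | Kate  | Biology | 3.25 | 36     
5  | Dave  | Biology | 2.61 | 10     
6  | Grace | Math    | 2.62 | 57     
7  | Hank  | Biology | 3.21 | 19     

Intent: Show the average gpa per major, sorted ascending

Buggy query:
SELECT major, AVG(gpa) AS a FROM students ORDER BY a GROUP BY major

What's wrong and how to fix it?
Bug: GROUP BY must precede ORDER BY

Fix: Reorder: SELECT … FROM … GROUP BY … ORDER BY …

Corrected query:
SELECT major, AVG(gpa) AS a FROM students GROUP BY major ORDER BY a

Result:
major   | a    
--------+------
Math    | 2.99 
Biology | 3.134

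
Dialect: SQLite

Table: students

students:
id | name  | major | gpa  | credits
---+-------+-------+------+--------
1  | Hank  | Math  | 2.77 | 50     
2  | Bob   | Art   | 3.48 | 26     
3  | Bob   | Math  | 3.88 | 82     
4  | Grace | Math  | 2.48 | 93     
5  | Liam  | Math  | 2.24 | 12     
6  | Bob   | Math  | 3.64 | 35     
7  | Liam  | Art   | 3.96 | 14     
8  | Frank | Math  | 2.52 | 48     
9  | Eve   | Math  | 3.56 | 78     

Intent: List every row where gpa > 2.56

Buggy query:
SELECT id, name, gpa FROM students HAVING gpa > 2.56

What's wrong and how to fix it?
Bug: This is a non-aggregate query (no GROUP BY, no aggregates), so in SQLite the HAVING clause is invalid here; a row-level condition belongs in WHERE

Fix: Use WHERE for row-level filtering

Corrected query:
SELECT id, name, gpa FROM students WHERE gpa > 2.56

Result:
id | name | gpa 
---+------+-----
1  | Hank | 2.77
2  | Bob  | 3.48
3  | Bob  | 3.88
6  | Bob  | 3.64
7  | Liam | 3.96
9  | Eve  | 3.56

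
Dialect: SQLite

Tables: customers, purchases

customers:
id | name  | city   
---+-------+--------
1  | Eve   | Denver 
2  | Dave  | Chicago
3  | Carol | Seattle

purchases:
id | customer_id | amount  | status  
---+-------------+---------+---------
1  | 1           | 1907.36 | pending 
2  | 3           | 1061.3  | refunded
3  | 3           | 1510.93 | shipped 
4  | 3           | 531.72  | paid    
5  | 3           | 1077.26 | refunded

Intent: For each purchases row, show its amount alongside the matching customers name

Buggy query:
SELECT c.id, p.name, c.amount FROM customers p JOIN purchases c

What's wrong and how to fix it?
Bug: JOIN with no ON clause produces a cartesian product; every purchases row pairs with every customers row

Fix: Specify the join condition linking the foreign key to the parent id

Corrected query:
SELECT c.id, p.name, c.amount FROM customers p JOIN purchases c ON c.customer_id = p.id

Result:
id | name  | amount 
---+-------+--------
1  | Eve   | 1907.36
2  | Carol | 1061.3 
3  | Carol | 1510.93
4  | Carol | 531.72 
5  | Carol | 1077.26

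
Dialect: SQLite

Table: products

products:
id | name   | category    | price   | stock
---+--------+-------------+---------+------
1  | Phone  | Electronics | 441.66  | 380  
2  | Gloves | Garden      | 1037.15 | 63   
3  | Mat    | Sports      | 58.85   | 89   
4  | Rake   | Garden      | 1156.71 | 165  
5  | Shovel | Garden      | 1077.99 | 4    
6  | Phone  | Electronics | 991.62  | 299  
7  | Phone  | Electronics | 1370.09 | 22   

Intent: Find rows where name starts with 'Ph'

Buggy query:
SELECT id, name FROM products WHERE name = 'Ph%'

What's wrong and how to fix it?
Bug: '=' compares the literal string including the % character; pattern matching needs LIKE

Fix: Replace '=' with LIKE so 'Ph%' is treated as a pattern

Corrected query:
SELECT id, name FROM products WHERE name LIKE 'Ph%'

Result:
id | name 
---+------
1  | Phone
6  | Phone
7  | Phone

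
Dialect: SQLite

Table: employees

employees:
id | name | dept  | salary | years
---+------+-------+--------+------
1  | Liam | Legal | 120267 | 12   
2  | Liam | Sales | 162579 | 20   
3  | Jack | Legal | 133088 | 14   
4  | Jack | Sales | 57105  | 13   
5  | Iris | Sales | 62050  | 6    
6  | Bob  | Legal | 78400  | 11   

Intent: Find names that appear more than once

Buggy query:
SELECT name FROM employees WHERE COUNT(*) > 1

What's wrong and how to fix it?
Bug: COUNT(*) is an aggregate and cannot be used in WHERE

Fix: GROUP BY name, then filter groups with HAVING COUNT(*) > 1

Corrected query:
SELECT name FROM employees GROUP BY name HAVING COUNT(*) > 1

Result:
name
----
Jack
Liam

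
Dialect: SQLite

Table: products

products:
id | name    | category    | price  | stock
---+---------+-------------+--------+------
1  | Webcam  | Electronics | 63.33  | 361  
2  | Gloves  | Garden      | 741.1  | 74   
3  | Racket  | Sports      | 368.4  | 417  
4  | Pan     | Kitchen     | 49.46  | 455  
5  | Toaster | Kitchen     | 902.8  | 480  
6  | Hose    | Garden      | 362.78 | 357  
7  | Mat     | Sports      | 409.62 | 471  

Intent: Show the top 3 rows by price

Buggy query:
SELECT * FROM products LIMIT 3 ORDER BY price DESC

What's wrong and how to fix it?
Bug: LIMIT must come after ORDER BY

Fix: Sort with ORDER BY, then apply LIMIT

Corrected query:
SELECT * FROM products ORDER BY price DESC LIMIT 3

Result:
id | name    | category | price  | stock
---+---------+----------+--------+------
5  | Toaster | Kitchen  | 902.8  | 480  
2  | Gloves  | Garden   | 741.1  | 74   
7  | Mat     | Sports   | 409.62 | 471  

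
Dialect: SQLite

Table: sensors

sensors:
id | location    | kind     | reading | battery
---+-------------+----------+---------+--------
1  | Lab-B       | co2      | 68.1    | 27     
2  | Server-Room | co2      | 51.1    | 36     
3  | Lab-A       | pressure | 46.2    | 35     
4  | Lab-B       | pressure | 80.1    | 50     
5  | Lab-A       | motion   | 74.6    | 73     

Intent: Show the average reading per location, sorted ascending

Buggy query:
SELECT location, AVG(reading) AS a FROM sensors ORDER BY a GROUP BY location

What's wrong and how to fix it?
Bug: GROUP BY must precede ORDER BY

Fix: Move ORDER BY to the end, after GROUP BY

Corrected query:
SELECT location, AVG(reading) AS a FROM sensors GROUP BY location ORDER BY a

Result:
location    | a   
------------+-----
Server-Room | 51.1
Lab-A       | 60.4
Lab-B       | 74.1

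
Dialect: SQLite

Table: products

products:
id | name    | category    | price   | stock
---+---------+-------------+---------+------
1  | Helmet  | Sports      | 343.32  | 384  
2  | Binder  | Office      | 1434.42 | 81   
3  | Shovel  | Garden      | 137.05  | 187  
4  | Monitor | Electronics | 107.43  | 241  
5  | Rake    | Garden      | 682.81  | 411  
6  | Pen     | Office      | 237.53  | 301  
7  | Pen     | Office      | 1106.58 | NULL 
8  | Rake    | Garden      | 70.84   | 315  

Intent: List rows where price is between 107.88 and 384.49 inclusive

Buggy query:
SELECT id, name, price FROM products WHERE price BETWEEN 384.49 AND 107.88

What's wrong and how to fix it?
Bug: The bounds are reversed; BETWEEN a AND b requires a <= b to match anything

Fix: Write BETWEEN 107.88 AND 384.49

Corrected query:
SELECT id, name, price FROM products WHERE price BETWEEN 107.88 AND 384.49

Result:
id | name   | price 
---+--------+-------
1  | Helmet | 343.32
3  | Shovel | 137.05
6  | Pen    | 237.53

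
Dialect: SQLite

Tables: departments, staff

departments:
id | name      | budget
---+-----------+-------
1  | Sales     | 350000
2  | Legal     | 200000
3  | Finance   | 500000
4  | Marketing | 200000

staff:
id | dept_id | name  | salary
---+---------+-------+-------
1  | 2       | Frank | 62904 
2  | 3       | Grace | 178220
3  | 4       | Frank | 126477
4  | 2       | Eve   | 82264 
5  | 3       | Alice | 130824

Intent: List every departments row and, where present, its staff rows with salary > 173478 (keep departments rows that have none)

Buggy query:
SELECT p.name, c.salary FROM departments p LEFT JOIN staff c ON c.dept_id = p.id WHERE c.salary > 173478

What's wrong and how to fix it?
Bug: A WHERE condition on the right-hand table after LEFT JOIN drops unmatched parents

Fix: Move the right-table condition into the ON clause so unmatched parents are kept

Corrected query:
SELECT p.name, c.salary FROM departments p LEFT JOIN staff c ON c.dept_id = p.id AND c.salary > 173478

Result:
name      | salary
----------+-------
Sales     | NULL  
Legal     | NULL  
Finance   | 178220
Marketing | NULL  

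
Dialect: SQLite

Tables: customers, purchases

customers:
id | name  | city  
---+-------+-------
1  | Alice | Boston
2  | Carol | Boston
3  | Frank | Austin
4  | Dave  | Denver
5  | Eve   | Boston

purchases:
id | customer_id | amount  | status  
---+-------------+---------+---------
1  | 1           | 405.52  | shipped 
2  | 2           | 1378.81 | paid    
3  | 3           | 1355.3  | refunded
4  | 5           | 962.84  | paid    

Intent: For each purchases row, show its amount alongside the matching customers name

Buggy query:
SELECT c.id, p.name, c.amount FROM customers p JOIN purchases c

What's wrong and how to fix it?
Bug: JOIN with no ON clause produces a cartesian product; every purchases row pairs with every customers row

Fix: Add ON c.customer_id = p.id to the JOIN

Corrected query:
SELECT c.id, p.name, c.amount FROM customers p JOIN purchases c ON c.customer_id = p.id

Result:
id | name  | amount 
---+-------+--------
1  | Alice | 405.52 
2  | Carol | 1378.81
3  | Frank | 1355.3 
4  | Eve   | 962.84 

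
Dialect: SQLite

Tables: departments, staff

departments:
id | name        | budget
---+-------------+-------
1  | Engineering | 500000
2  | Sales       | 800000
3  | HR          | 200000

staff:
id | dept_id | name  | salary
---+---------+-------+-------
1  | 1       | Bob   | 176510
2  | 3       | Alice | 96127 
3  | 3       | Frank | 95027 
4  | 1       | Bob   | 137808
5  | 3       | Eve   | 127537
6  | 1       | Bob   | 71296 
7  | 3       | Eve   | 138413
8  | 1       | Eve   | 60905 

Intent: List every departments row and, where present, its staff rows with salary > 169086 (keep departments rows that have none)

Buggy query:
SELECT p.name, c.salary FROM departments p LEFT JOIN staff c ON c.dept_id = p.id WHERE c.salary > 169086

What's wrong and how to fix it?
Bug: A WHERE condition on the right-hand table after LEFT JOIN drops unmatched parents

Fix: Put 'c.salary > 169086' in the JOIN's ON clause instead of WHERE

Corrected query:
SELECT p.name, c.salary FROM departments p LEFT JOIN staff c ON c.dept_id = p.id AND c.salary > 169086

Result:
name        | salary
------------+-------
Engineering | 176510
Sales       | NULL  
HR          | NULL  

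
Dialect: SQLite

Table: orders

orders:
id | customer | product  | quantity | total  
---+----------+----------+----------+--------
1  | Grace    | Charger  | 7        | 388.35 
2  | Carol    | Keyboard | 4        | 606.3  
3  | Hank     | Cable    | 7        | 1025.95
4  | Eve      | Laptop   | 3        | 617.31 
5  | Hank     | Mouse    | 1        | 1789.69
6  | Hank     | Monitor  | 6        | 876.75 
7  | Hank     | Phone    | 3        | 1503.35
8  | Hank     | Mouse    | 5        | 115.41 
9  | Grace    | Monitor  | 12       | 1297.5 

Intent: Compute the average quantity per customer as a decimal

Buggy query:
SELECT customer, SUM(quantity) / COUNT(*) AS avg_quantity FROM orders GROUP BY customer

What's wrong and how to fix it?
Bug: SUM(quantity) and COUNT(*) are both integers; the division truncates the fractional part

Fix: Cast one side to REAL so the division keeps the fractional part

Corrected query:
SELECT customer, SUM(quantity) * 1.0 / COUNT(*) AS avg_quantity FROM orders GROUP BY customer

Result:
customer | avg_quantity
---------+-------------
Carol    | 4           
Eve      | 3           
Grace    | 9.5         
Hank     | 4.4         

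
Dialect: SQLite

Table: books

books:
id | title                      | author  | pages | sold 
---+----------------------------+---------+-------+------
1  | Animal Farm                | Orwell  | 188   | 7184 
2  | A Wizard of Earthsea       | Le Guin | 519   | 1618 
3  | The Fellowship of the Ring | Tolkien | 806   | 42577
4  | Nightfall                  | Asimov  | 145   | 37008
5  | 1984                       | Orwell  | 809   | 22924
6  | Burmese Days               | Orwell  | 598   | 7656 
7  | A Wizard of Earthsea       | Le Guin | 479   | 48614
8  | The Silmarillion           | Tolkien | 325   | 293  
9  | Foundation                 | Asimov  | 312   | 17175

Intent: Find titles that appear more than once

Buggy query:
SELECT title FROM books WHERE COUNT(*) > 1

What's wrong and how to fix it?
Bug: WHERE can't reference COUNT(*); aggregates are computed after WHERE

Fix: Group first, then use HAVING for the count condition

Corrected query:
SELECT title FROM books GROUP BY title HAVING COUNT(*) > 1

Result:
title               
--------------------
A Wizard of Earthsea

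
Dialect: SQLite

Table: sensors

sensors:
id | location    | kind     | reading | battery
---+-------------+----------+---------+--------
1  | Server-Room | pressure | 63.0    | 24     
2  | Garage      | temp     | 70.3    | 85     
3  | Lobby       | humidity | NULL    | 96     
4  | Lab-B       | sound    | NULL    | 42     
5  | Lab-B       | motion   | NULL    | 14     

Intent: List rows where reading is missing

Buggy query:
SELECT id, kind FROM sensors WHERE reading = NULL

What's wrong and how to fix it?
Bug: '= NULL' is always unknown in SQL three-valued logic, so no rows match

Fix: Use IS NULL to test for NULL

Corrected query:
SELECT id, kind FROM sensors WHERE reading IS NULL

Result:
id | kind    
---+---------
3  | humidity
4  | sound   
5  | motion  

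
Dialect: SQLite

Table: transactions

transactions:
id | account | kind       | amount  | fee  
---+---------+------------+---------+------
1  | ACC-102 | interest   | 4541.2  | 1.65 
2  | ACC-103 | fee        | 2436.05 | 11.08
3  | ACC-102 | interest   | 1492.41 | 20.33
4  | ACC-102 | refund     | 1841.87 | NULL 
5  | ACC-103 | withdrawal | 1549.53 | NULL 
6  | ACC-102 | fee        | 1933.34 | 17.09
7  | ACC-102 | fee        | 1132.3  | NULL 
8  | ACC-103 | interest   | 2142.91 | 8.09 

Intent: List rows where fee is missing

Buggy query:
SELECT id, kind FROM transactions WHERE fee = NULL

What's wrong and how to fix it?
Bug: '= NULL' is always unknown in SQL three-valued logic, so no rows match

Fix: Replace '= NULL' with 'IS NULL'

Corrected query:
SELECT id, kind FROM transactions WHERE fee IS NULL

Result:
id | kind      
---+-----------
4  | refund    
5  | withdrawal
7  | fee       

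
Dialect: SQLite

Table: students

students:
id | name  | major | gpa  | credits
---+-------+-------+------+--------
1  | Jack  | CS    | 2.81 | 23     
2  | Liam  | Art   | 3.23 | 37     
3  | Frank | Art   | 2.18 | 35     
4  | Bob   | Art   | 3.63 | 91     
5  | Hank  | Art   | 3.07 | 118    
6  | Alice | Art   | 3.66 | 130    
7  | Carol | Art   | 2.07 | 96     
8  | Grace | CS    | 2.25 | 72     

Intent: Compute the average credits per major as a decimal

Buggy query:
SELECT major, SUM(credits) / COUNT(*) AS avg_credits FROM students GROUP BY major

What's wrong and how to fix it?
Bug: Both operands are integers, so '/' performs integer division and truncates

Fix: Multiply by 1.0 (or CAST to REAL) to force floating-point division

Corrected query:
SELECT major, SUM(credits) * 1.0 / COUNT(*) AS avg_credits FROM students GROUP BY major

Result:
major | avg_credits
------+------------
Art   | 84.5       
CS    | 47.5       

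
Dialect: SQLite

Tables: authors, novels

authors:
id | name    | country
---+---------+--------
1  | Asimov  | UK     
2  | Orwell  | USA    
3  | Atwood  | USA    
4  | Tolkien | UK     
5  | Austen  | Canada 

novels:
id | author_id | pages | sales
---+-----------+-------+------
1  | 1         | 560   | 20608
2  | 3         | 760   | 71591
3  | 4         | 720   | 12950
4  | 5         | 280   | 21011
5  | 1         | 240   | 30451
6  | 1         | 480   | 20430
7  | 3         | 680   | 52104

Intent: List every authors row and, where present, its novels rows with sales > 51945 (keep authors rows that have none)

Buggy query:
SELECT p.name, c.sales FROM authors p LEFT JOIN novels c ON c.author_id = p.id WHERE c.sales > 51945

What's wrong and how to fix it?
Bug: A WHERE condition on the right-hand table after LEFT JOIN drops unmatched parents

Fix: Move the right-table condition into the ON clause so unmatched parents are kept

Corrected query:
SELECT p.name, c.sales FROM authors p LEFT JOIN novels c ON c.author_id = p.id AND c.sales > 51945

Result:
name    | sales
--------+------
Asimov  | NULL 
Orwell  | NULL 
Atwood  | 52104
Atwood  | 71591
Tolkien | NULL 
Austen  | NULL 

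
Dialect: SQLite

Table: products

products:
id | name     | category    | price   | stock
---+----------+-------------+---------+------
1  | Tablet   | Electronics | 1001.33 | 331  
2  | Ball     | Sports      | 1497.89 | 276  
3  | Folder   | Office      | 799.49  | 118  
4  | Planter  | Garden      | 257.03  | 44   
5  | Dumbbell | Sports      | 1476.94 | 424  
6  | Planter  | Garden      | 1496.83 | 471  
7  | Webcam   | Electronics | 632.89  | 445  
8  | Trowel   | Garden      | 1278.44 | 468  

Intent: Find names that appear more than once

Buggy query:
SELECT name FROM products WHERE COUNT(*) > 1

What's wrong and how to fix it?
Bug: COUNT(*) is an aggregate and cannot be used in WHERE

Fix: GROUP BY name, then filter groups with HAVING COUNT(*) > 1

Corrected query:
SELECT name FROM products GROUP BY name HAVING COUNT(*) > 1

Result:
name   
-------
Planter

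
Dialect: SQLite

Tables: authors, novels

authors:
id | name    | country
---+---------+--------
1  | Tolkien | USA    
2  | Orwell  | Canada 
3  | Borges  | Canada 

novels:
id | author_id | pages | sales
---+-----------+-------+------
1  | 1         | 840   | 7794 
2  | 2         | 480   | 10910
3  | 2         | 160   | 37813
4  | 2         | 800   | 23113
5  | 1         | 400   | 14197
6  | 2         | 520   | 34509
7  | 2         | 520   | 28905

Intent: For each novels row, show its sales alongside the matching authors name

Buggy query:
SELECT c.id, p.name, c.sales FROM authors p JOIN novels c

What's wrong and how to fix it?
Bug: JOIN with no ON clause produces a cartesian product; every novels row pairs with every authors row

Fix: Add ON c.author_id = p.id to the JOIN

Corrected query:
SELECT c.id, p.name, c.sales FROM authors p JOIN novels c ON c.author_id = p.id

Result:
id | name    | sales
---+---------+------
1  | Tolkien | 7794 
2  | Orwell  | 10910
3  | Orwell  | 37813
4  | Orwell  | 23113
5  | Tolkien | 14197
6  | Orwell  | 34509
7  | Orwell  | 28905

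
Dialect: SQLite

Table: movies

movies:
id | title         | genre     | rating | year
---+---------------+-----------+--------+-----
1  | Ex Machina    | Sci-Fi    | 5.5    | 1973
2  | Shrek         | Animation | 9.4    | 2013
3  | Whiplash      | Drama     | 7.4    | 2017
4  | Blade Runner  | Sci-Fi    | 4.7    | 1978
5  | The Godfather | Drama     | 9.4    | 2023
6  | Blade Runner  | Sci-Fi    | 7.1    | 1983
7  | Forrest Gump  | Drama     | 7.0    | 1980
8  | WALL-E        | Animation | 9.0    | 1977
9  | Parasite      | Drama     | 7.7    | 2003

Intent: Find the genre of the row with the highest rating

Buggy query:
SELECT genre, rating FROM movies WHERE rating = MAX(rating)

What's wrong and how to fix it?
Bug: MAX(rating) is an aggregate and cannot be used directly in WHERE

Fix: Use a subquery: WHERE rating = (SELECT MAX(rating) FROM movies)

Corrected query:
SELECT genre, rating FROM movies WHERE rating = (SELECT MAX(rating) FROM movies)

Result:
genre     | rating
----------+-------
Animation | 9.4   
Drama     | 9.4   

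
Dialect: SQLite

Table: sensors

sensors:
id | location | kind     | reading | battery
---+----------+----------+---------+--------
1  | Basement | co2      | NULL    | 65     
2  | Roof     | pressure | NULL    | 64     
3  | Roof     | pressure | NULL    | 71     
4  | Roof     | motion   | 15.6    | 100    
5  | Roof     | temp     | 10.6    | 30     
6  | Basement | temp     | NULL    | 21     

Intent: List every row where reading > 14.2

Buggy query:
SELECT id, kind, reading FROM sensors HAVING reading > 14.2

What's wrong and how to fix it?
Bug: This is a non-aggregate query (no GROUP BY, no aggregates), so in SQLite the HAVING clause is invalid here; a row-level condition belongs in WHERE

Fix: Use WHERE for row-level filtering

Corrected query:
SELECT id, kind, reading FROM sensors WHERE reading > 14.2

Result:
id | kind   | reading
---+--------+--------
4  | motion | 15.6   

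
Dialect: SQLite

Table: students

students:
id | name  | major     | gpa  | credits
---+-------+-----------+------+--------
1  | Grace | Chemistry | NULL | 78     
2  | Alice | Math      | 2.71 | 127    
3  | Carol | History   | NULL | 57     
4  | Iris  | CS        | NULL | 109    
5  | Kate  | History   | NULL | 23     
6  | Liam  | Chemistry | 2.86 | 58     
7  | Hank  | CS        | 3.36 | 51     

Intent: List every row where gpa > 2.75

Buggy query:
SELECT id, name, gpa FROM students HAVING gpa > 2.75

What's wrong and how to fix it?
Bug: HAVING filters the output of aggregation, but this query has no GROUP BY and no aggregate functions, so SQLite rejects it (HAVING clause on a non-aggregate query); the condition here is per row

Fix: Use WHERE for row-level filtering

Corrected query:
SELECT id, name, gpa FROM students WHERE gpa > 2.75

Result:
id | name | gpa 
---+------+-----
6  | Liam | 2.86
7  | Hank | 3.36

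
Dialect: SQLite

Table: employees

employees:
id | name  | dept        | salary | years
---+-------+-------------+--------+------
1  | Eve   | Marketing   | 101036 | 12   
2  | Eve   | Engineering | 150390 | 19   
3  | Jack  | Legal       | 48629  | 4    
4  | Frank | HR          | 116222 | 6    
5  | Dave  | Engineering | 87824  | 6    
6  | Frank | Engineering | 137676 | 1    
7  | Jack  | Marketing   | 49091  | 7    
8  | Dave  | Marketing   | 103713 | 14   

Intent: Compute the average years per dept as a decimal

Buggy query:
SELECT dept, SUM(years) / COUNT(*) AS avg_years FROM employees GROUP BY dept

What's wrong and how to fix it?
Bug: SUM(years) and COUNT(*) are both integers; the division truncates the fractional part

Fix: Cast one side to REAL so the division keeps the fractional part

Corrected query:
SELECT dept, SUM(years) * 1.0 / COUNT(*) AS avg_years FROM employees GROUP BY dept

Result:
dept        | avg_years
------------+----------
Engineering | 8.666667 
HR          | 6        
Legal       | 4        
Marketing   | 11       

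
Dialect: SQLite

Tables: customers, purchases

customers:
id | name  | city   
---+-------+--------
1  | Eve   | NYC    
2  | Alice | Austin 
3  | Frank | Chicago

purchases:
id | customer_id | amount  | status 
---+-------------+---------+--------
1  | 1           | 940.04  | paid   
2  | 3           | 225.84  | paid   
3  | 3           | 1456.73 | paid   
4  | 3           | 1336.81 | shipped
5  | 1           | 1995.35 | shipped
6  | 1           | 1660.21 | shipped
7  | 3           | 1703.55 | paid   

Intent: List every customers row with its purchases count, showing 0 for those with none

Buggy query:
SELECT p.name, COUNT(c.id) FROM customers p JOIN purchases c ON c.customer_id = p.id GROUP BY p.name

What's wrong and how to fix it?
Bug: An inner join excludes parents with zero children

Fix: Use LEFT JOIN so parents without children still appear (COUNT(c.id) gives 0)

Corrected query:
SELECT p.name, COUNT(c.id) FROM customers p LEFT JOIN purchases c ON c.customer_id = p.id GROUP BY p.name

Result:
name  | COUNT(c.id)
------+------------
Alice | 0          
Eve   | 3          
Frank | 4          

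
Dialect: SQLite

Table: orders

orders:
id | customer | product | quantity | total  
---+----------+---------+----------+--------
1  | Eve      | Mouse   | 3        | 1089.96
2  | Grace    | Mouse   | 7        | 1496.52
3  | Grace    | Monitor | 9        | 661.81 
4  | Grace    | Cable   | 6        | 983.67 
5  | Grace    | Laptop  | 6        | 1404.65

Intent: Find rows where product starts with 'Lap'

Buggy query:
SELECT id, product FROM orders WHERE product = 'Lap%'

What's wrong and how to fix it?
Bug: Wildcards only work with LIKE; '=' treats '%' as a literal character

Fix: Use LIKE for wildcard pattern matching

Corrected query:
SELECT id, product FROM orders WHERE product LIKE 'Lap%'

Result:
id | product
---+--------
5  | Laptop 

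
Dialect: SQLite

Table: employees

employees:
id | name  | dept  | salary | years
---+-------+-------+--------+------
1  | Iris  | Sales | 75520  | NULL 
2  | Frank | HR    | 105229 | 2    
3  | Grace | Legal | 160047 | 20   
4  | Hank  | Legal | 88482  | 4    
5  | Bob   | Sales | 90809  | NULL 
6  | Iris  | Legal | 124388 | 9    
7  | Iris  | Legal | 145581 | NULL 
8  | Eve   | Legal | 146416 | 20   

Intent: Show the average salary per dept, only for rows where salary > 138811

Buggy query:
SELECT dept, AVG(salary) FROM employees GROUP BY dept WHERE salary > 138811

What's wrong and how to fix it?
Bug: Row-level WHERE must come before GROUP BY in the clause order

Fix: Place WHERE between FROM and GROUP BY

Corrected query:
SELECT dept, AVG(salary) FROM employees WHERE salary > 138811 GROUP BY dept

Result:
dept  | AVG(salary)  
------+--------------
Legal | 150681.333333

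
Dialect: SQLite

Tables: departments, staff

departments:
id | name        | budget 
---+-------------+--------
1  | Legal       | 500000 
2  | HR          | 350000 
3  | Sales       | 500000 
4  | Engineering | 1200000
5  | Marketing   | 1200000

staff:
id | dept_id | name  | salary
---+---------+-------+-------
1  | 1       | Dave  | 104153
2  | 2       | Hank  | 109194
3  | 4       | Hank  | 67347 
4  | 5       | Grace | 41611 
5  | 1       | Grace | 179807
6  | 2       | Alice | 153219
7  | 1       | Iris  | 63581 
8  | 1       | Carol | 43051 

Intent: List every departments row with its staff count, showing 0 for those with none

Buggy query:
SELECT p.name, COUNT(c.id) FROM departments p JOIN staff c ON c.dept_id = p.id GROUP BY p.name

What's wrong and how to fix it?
Bug: An inner join excludes parents with zero children

Fix: Switch to LEFT JOIN to retain unmatched parent rows

Corrected query:
SELECT p.name, COUNT(c.id) FROM departments p LEFT JOIN staff c ON c.dept_id = p.id GROUP BY p.name

Result:
name        | COUNT(c.id)
------------+------------
Engineering | 1          
HR          | 2          
Legal       | 4          
Marketing   | 1          
Sales       | 0          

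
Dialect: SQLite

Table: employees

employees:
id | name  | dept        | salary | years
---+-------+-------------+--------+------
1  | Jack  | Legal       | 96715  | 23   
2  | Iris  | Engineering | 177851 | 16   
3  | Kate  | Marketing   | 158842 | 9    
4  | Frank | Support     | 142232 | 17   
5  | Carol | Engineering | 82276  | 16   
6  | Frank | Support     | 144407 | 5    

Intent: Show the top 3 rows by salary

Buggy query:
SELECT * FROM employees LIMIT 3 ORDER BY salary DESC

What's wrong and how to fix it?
Bug: LIMIT must come after ORDER BY

Fix: Swap the clauses: ORDER BY first, then LIMIT

Corrected query:
SELECT * FROM employees ORDER BY salary DESC LIMIT 3

Result:
id | name  | dept        | salary | years
---+-------+-------------+--------+------
2  | Iris  | Engineering | 177851 | 16   
3  | Kate  | Marketing   | 158842 | 9    
6  | Frank | Support     | 144407 | 5    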